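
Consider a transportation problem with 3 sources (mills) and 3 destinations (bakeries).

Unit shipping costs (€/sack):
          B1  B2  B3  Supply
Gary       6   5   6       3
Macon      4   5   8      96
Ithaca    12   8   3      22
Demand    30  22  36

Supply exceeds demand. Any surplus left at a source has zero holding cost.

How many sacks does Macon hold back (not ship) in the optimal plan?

33

Minimum-cost shipments:
  Gary->B3: 3 sacks
  Macon->B1: 30 sacks
  Macon->B2: 22 sacks
  Macon->B3: 11 sacks
  Ithaca->B3: 22 sacks
Total cost = €402.
Macon ships 63 of its 96, leaving 33.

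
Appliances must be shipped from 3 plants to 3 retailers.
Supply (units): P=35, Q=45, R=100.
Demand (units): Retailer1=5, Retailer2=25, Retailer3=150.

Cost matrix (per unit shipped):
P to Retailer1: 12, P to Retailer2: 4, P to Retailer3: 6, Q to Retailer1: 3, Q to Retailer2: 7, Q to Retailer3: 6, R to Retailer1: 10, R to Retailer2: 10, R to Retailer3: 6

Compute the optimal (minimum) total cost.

An optimal shipping plan:
  P→Retailer2: 25 × 4 = 100
  P→Retailer3: 10 × 6 = 60
  Q→Retailer1: 5 × 3 = 15
  Q→Retailer3: 40 × 6 = 240
  R→Retailer3: 100 × 6 = 600
Total = 100 + 60 + 15 + 240 + 600 = 1015.

1015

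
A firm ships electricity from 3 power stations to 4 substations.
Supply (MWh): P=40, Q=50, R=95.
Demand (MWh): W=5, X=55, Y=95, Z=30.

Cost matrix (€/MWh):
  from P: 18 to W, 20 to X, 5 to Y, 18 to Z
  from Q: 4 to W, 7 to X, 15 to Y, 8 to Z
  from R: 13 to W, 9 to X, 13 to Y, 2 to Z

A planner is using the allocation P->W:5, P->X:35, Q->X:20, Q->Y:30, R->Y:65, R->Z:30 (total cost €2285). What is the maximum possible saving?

Current plan cost = 5·18 + 35·20 + 20·7 + 30·15 + 65·13 + 30·2 = €2285.
Optimal plan:
  P->Y: 40 MWh
  Q->W: 5 MWh
  Q->X: 45 MWh
  R->X: 10 MWh
  R->Y: 55 MWh
  R->Z: 30 MWh
Optimal cost = €1400.
Saving = 2285 − 1400 = €885.

885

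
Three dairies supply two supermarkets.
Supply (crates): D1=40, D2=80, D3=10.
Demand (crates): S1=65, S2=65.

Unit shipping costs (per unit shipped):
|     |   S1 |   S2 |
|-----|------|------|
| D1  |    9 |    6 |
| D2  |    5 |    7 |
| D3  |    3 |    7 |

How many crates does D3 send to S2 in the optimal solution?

0

Solving gives:
  D1→S2: 40 × 6 = 240
  D2→S1: 55 × 5 = 275
  D2→S2: 25 × 7 = 175
  D3→S1: 10 × 3 = 30
Total cost = 720.
The route D3→S2 is not used.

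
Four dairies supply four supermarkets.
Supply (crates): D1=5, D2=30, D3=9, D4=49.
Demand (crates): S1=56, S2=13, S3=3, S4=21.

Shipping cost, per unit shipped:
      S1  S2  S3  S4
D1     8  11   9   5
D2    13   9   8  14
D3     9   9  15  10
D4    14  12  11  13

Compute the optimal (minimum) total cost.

1099

Optimal allocation:
  D1→S4: 5 × 5 = 25
  D2→S1: 14 × 13 = 182
  D2→S2: 13 × 9 = 117
  D2→S3: 3 × 8 = 24
  D3→S1: 9 × 9 = 81
  D4→S1: 33 × 14 = 462
  D4→S4: 16 × 13 = 208
Total = 25 + 182 + 117 + 24 + 81 + 462 + 208 = 1099.
(Supply check: D1 ships 5; D2 ships 30; D3 ships 9; D4 ships 49.)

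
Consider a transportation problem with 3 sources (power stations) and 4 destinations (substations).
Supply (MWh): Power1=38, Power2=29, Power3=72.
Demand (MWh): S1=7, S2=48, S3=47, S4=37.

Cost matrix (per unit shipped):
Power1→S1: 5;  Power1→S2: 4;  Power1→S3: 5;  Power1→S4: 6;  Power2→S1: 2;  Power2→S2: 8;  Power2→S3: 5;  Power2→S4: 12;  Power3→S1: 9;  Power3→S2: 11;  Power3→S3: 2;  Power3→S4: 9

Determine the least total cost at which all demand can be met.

685

An optimal shipping plan:
  Power1–S2: 26 × 4 = 104
  Power1–S4: 12 × 6 = 72
  Power2–S1: 7 × 2 = 14
  Power2–S2: 22 × 8 = 176
  Power3–S3: 47 × 2 = 94
  Power3–S4: 25 × 9 = 225
Total = 104 + 72 + 14 + 176 + 94 + 225 = 685.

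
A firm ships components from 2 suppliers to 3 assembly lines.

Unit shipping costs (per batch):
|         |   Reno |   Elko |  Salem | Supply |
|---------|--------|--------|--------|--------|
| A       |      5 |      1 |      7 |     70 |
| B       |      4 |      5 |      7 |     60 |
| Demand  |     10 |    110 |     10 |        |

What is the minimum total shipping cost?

380

One minimum-cost allocation:
  A→Elko: 70 × 1 = 70
  B→Reno: 10 × 4 = 40
  B→Elko: 40 × 5 = 200
  B→Salem: 10 × 7 = 70
Total = 70 + 40 + 200 + 70 = 380.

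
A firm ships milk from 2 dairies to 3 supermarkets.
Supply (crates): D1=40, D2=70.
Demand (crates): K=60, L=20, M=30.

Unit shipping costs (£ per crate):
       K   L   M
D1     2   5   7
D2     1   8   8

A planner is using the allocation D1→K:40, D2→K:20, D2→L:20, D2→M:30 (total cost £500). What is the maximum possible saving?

120

Current plan cost = 40·2 + 20·1 + 20·8 + 30·8 = £500.
Optimal plan:
  D1 to L: 20 × £5 = £100
  D1 to M: 20 × £7 = £140
  D2 to K: 60 × £1 = £60
  D2 to M: 10 × £8 = £80
Optimal cost = £380.
Saving = 500 − 380 = £120.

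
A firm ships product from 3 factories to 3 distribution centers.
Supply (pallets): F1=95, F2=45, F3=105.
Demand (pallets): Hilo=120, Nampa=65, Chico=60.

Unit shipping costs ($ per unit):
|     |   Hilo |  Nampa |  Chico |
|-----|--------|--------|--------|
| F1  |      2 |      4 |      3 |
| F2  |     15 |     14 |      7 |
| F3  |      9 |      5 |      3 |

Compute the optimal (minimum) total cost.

An optimal shipping plan:
  F1 to Hilo: 95 × $2 = $190
  F2 to Chico: 45 × $7 = $315
  F3 to Hilo: 25 × $9 = $225
  F3 to Nampa: 65 × $5 = $325
  F3 to Chico: 15 × $3 = $45
Total = 190 + 315 + 225 + 325 + 45 = $1100.

1100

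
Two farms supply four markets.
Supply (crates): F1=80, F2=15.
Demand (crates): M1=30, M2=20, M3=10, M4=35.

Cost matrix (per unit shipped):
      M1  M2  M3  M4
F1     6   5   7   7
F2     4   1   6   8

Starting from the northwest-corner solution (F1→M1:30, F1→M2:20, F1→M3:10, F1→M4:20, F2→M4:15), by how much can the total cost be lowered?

Current plan cost = 30·6 + 20·5 + 10·7 + 20·7 + 15·8 = 610.
Optimal plan:
  F1–M1: 30 × 6 = 180
  F1–M2: 5 × 5 = 25
  F1–M3: 10 × 7 = 70
  F1–M4: 35 × 7 = 245
  F2–M2: 15 × 1 = 15
Optimal cost = 535.
Saving = 610 − 535 = 75.

75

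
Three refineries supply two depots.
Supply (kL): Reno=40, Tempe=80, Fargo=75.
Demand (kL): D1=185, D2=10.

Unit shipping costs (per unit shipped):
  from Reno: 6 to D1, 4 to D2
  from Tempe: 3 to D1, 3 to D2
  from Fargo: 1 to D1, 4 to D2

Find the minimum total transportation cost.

One minimum-cost allocation:
  Reno to D1: 30 kL
  Reno to D2: 10 kL
  Tempe to D1: 80 kL
  Fargo to D1: 75 kL
Total cost = 535.
(Supply check: Reno ships 40; Tempe ships 80; Fargo ships 75.)

535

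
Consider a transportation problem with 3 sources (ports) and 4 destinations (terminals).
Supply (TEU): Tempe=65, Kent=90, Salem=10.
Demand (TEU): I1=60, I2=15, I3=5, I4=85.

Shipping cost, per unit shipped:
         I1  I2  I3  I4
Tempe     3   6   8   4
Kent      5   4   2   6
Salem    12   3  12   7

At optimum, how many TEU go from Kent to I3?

5

Optimal shipments:
  Tempe to I4: 65 × 4 = 260
  Kent to I1: 60 × 5 = 300
  Kent to I2: 5 × 4 = 20
  Kent to I3: 5 × 2 = 10
  Kent to I4: 20 × 6 = 120
  Salem to I2: 10 × 3 = 30
Total cost = 740.
So Kent→I3 carries 5 TEU.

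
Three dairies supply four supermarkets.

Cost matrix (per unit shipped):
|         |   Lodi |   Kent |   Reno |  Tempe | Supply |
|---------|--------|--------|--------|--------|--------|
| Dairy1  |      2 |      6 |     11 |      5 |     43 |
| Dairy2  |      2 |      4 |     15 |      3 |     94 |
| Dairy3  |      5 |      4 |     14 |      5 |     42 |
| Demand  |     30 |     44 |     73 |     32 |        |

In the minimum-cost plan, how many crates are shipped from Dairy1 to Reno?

Optimal shipments:
  Dairy1 to Reno: 43 × 11 = 473
  Dairy2 to Lodi: 30 × 2 = 60
  Dairy2 to Kent: 32 × 4 = 128
  Dairy2 to Tempe: 32 × 3 = 96
  Dairy3 to Kent: 12 × 4 = 48
  Dairy3 to Reno: 30 × 14 = 420
Total cost = 1225.
So Dairy1→Reno carries 43 crates.

43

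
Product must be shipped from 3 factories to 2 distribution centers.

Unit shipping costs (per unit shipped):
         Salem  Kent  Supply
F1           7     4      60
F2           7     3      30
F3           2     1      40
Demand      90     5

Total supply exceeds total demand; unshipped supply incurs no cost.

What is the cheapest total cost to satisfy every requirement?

A cheapest plan:
  F1 to Salem: 25 pallets
  F2 to Salem: 25 pallets
  F2 to Kent: 5 pallets
  F3 to Salem: 40 pallets
Total cost = 445.

445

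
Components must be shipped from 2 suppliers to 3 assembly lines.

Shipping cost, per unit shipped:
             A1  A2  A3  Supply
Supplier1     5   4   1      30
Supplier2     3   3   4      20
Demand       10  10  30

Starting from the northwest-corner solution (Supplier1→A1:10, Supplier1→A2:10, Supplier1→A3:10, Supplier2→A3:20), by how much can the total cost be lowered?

Current plan cost = 10·5 + 10·4 + 10·1 + 20·4 = 180.
Optimal plan:
  Supplier1 to A3: 30 × 1 = 30
  Supplier2 to A1: 10 × 3 = 30
  Supplier2 to A2: 10 × 3 = 30
Optimal cost = 90.
Saving = 180 − 90 = 90.

90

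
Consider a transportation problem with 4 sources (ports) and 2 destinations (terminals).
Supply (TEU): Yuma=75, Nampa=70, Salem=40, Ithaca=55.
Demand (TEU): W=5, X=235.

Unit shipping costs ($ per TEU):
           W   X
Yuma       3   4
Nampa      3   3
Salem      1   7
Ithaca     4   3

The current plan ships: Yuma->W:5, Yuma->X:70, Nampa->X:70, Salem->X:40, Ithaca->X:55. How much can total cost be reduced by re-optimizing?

25

Current plan cost = 5·3 + 70·4 + 70·3 + 40·7 + 55·3 = $950.
Optimal plan:
  Yuma→X: 75 × $4 = $300
  Nampa→X: 70 × $3 = $210
  Salem→W: 5 × $1 = $5
  Salem→X: 35 × $7 = $245
  Ithaca→X: 55 × $3 = $165
Optimal cost = $925.
Saving = 950 − 925 = $25.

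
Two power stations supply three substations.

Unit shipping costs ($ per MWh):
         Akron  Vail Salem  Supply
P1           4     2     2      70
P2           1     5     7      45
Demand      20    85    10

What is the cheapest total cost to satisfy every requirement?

An optimal shipping plan:
  P1->Vail: 60 × $2 = $120
  P1->Salem: 10 × $2 = $20
  P2->Akron: 20 × $1 = $20
  P2->Vail: 25 × $5 = $125
Total = 120 + 20 + 20 + 125 = $285.
(Supply check: P1 ships 70; P2 ships 45.)

285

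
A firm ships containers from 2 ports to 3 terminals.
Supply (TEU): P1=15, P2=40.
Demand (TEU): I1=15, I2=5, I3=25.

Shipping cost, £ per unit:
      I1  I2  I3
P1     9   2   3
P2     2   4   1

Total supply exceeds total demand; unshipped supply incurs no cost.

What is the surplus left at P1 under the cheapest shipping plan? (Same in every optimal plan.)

An optimal plan:
  P1 to I2: 5 × £2 = £10
  P2 to I1: 15 × £2 = £30
  P2 to I3: 25 × £1 = £25
Total cost = £65.
P1 ships 5 of its 15, leaving 10.

10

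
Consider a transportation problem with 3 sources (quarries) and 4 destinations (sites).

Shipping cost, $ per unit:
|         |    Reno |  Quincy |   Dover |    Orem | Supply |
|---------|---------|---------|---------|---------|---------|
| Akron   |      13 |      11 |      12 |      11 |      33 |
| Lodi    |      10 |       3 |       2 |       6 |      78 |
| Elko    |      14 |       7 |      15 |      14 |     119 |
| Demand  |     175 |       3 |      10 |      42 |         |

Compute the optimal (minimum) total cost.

An optimal shipping plan:
  Akron to Reno: 33 truckloads
  Lodi to Reno: 23 truckloads
  Lodi to Quincy: 3 truckloads
  Lodi to Dover: 10 truckloads
  Lodi to Orem: 42 truckloads
  Elko to Reno: 119 truckloads
Total cost = $2606.
(Supply check: Akron ships 33; Lodi ships 78; Elko ships 119.)

2606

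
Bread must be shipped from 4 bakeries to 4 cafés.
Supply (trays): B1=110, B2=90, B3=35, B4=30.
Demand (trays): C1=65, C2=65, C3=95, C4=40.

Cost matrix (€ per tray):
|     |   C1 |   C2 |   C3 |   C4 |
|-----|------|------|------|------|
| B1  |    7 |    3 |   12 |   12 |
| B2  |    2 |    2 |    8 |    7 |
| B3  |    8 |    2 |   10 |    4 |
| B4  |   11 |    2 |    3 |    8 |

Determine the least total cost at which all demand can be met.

1290

Optimal allocation:
  B1->C2: 65 × €3 = €195
  B1->C3: 45 × €12 = €540
  B2->C1: 65 × €2 = €130
  B2->C3: 20 × €8 = €160
  B2->C4: 5 × €7 = €35
  B3->C4: 35 × €4 = €140
  B4->C3: 30 × €3 = €90
Total = 195 + 540 + 130 + 160 + 35 + 140 + 90 = €1290.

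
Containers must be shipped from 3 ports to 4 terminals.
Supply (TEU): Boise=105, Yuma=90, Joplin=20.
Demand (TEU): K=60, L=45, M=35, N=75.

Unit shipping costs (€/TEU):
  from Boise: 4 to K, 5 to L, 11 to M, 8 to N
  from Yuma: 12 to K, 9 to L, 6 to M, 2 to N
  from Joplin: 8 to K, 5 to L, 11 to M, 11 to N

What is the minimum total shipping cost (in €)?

One minimum-cost allocation:
  Boise–K: 60 × €4 = €240
  Boise–L: 45 × €5 = €225
  Yuma–M: 15 × €6 = €90
  Yuma–N: 75 × €2 = €150
  Joplin–M: 20 × €11 = €220
Total = 240 + 225 + 90 + 150 + 220 = €925.

925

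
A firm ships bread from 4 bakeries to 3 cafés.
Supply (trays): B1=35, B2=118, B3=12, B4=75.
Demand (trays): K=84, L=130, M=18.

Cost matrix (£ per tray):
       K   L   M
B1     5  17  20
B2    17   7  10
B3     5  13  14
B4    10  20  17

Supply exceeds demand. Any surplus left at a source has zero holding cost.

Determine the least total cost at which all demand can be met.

One minimum-cost allocation:
  B1→K: 35 × £5 = £175
  B2→L: 118 × £7 = £826
  B3→L: 12 × £13 = £156
  B4→K: 49 × £10 = £490
  B4→M: 18 × £17 = £306
Total = 175 + 826 + 156 + 490 + 306 = £1953.
(Supply check: B1 ships 35; B2 ships 118; B3 ships 12; B4 ships 67.)

1953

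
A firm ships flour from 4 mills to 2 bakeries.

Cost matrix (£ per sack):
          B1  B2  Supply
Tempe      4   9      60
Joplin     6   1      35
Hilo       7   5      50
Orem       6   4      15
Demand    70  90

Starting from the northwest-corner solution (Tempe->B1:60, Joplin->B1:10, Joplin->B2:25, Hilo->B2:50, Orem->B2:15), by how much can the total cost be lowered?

Current plan cost = 60·4 + 10·6 + 25·1 + 50·5 + 15·4 = £635.
Optimal plan:
  Tempe->B1: 60 × £4 = £240
  Joplin->B2: 35 × £1 = £35
  Hilo->B1: 10 × £7 = £70
  Hilo->B2: 40 × £5 = £200
  Orem->B2: 15 × £4 = £60
Optimal cost = £605.
Saving = 635 − 605 = £30.

30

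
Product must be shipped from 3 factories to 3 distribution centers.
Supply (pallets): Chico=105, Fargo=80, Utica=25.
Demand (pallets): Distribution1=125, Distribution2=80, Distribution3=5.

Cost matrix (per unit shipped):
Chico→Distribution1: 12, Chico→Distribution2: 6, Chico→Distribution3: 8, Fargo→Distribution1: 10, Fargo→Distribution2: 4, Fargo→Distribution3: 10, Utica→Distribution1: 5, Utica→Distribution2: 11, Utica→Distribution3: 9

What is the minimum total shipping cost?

1685

A cheapest plan:
  Chico–Distribution1: 20 × 12 = 240
  Chico–Distribution2: 80 × 6 = 480
  Chico–Distribution3: 5 × 8 = 40
  Fargo–Distribution1: 80 × 10 = 800
  Utica–Distribution1: 25 × 5 = 125
Total = 240 + 480 + 40 + 800 + 125 = 1685.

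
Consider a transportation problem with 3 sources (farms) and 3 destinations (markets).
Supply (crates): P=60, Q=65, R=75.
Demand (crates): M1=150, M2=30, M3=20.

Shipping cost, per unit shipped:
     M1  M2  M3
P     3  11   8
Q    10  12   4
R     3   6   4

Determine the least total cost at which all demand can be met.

995

An optimal shipping plan:
  P–M1: 60 × 3 = 180
  Q–M1: 15 × 10 = 150
  Q–M2: 30 × 12 = 360
  Q–M3: 20 × 4 = 80
  R–M1: 75 × 3 = 225
Total = 180 + 150 + 360 + 80 + 225 = 995.
(Supply check: P ships 60; Q ships 65; R ships 75.)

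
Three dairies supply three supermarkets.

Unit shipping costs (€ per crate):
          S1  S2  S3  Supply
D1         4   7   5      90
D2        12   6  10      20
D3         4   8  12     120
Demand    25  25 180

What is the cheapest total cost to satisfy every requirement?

1790

One minimum-cost allocation:
  D1->S3: 90 × €5 = €450
  D2->S3: 20 × €10 = €200
  D3->S1: 25 × €4 = €100
  D3->S2: 25 × €8 = €200
  D3->S3: 70 × €12 = €840
Total = 450 + 200 + 100 + 200 + 840 = €1790.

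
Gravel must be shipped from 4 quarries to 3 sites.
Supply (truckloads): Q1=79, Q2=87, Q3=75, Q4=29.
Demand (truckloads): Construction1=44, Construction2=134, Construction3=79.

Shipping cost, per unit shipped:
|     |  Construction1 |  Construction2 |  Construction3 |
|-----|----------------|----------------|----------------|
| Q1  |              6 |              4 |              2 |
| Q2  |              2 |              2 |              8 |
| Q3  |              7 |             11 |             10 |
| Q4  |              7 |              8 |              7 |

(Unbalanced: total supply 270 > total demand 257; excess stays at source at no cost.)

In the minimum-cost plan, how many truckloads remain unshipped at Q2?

0

An optimal plan:
  Q1 to Construction3: 79 × 2 = 158
  Q2 to Construction2: 87 × 2 = 174
  Q3 to Construction1: 44 × 7 = 308
  Q3 to Construction2: 18 × 11 = 198
  Q4 to Construction2: 29 × 8 = 232
Total cost = 1070.
Q2 ships 87 of its 87, leaving 0.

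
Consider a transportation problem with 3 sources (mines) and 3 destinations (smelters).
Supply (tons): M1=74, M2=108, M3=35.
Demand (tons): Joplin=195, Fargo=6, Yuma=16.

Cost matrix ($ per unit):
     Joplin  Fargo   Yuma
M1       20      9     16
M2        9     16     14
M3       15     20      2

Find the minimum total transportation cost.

2703

A cheapest plan:
  M1→Joplin: 68 × $20 = $1360
  M1→Fargo: 6 × $9 = $54
  M2→Joplin: 108 × $9 = $972
  M3→Joplin: 19 × $15 = $285
  M3→Yuma: 16 × $2 = $32
Total = 1360 + 54 + 972 + 285 + 32 = $2703.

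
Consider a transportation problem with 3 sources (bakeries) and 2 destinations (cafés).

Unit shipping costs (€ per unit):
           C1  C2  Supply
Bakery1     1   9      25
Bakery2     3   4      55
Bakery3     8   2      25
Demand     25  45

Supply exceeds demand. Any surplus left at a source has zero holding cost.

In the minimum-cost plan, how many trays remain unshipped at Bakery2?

35

Minimum-cost shipments:
  Bakery1 to C1: 25 × €1 = €25
  Bakery2 to C2: 20 × €4 = €80
  Bakery3 to C2: 25 × €2 = €50
Total cost = €155.
Bakery2 ships 20 of its 55, leaving 35.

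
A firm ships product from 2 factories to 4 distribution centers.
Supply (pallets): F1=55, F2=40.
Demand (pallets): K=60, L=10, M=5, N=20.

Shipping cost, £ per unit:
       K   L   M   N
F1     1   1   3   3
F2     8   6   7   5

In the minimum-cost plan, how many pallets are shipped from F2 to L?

Solving gives:
  F1->K: 55 × £1 = £55
  F2->K: 5 × £8 = £40
  F2->L: 10 × £6 = £60
  F2->M: 5 × £7 = £35
  F2->N: 20 × £5 = £100
Total cost = £290.
So F2→L carries 10 pallets.

10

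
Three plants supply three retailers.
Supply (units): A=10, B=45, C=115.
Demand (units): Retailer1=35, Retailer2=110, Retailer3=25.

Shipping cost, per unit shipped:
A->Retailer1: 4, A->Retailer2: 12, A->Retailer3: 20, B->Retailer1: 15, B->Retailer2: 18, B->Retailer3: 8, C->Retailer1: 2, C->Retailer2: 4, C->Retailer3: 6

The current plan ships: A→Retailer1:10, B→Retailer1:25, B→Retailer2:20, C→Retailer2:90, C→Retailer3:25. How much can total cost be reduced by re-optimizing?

295

Current plan cost = 10·4 + 25·15 + 20·18 + 90·4 + 25·6 = 1285.
Optimal plan:
  A->Retailer1: 10 × 4 = 40
  B->Retailer1: 20 × 15 = 300
  B->Retailer3: 25 × 8 = 200
  C->Retailer1: 5 × 2 = 10
  C->Retailer2: 110 × 4 = 440
Optimal cost = 990.
Saving = 1285 − 990 = 295.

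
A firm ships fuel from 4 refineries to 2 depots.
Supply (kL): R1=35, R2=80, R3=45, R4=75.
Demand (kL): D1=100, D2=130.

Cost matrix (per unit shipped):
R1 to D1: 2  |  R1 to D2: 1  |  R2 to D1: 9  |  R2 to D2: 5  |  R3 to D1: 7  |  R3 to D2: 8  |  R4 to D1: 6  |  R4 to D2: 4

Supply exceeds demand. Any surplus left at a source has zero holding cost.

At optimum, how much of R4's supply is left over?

0

An optimal plan:
  R1->D1: 35 kL
  R2->D2: 75 kL
  R3->D1: 45 kL
  R4->D1: 20 kL
  R4->D2: 55 kL
Total cost = 1100.
R4 ships 75 of its 75, leaving 0.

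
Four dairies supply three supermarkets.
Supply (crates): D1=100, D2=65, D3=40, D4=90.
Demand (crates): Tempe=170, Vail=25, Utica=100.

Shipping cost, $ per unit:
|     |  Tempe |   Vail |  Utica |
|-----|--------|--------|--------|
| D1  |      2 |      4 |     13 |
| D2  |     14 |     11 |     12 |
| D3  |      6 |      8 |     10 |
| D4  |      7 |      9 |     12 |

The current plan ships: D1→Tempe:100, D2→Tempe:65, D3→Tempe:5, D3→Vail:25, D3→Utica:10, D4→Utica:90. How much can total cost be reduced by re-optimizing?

480

Current plan cost = 100·2 + 65·14 + 5·6 + 25·8 + 10·10 + 90·12 = $2520.
Optimal plan:
  D1→Tempe: 75 × $2 = $150
  D1→Vail: 25 × $4 = $100
  D2→Utica: 65 × $12 = $780
  D3→Tempe: 5 × $6 = $30
  D3→Utica: 35 × $10 = $350
  D4→Tempe: 90 × $7 = $630
Optimal cost = $2040.
Saving = 2520 − 2040 = $480.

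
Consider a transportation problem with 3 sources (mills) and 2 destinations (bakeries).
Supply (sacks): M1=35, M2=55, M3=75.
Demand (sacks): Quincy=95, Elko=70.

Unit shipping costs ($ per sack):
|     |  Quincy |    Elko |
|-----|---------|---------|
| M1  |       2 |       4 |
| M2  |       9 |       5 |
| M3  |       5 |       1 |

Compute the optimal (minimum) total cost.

660

One minimum-cost allocation:
  M1→Quincy: 35 sacks
  M2→Quincy: 55 sacks
  M3→Quincy: 5 sacks
  M3→Elko: 70 sacks
Total cost = $660.
(Supply check: M1 ships 35; M2 ships 55; M3 ships 75.)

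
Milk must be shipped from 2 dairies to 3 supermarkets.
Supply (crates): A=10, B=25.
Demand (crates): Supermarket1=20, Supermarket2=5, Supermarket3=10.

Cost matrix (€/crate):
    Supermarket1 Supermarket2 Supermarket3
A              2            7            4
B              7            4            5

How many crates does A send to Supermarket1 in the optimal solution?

The minimum-cost plan:
  A–Supermarket1: 10 crates
  B–Supermarket1: 10 crates
  B–Supermarket2: 5 crates
  B–Supermarket3: 10 crates
Total cost = €160.
So A→Supermarket1 carries 10 crates.

10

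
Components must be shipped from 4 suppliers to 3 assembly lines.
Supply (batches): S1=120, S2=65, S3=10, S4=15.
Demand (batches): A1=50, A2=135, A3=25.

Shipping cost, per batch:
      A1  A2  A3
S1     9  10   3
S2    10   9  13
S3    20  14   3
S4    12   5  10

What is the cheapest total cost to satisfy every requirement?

1735

An optimal shipping plan:
  S1→A1: 50 batches
  S1→A2: 55 batches
  S1→A3: 15 batches
  S2→A2: 65 batches
  S3→A3: 10 batches
  S4→A2: 15 batches
Total cost = 1735.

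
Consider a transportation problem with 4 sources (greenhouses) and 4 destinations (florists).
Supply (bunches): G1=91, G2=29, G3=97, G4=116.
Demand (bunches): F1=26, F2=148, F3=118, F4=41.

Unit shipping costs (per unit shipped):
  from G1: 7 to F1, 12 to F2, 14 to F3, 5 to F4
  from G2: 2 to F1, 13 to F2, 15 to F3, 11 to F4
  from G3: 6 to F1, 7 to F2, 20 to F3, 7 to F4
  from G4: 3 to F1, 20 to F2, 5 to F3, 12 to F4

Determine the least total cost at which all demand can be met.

One minimum-cost allocation:
  G1→F2: 50 bunches
  G1→F4: 41 bunches
  G2→F1: 26 bunches
  G2→F2: 1 bunches
  G2→F3: 2 bunches
  G3→F2: 97 bunches
  G4→F3: 116 bunches
Total cost = 2159.

2159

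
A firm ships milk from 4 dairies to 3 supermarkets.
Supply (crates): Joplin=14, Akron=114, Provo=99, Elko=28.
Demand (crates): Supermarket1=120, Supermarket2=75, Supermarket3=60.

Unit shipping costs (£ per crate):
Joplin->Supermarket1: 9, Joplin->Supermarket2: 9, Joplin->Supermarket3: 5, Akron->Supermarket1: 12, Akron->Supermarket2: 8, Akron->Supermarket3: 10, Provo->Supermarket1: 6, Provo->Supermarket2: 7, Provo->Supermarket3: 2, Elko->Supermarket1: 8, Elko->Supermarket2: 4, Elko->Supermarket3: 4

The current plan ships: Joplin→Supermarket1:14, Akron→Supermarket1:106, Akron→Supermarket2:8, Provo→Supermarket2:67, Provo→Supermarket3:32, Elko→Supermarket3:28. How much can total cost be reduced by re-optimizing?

335

Current plan cost = 14·9 + 106·12 + 8·8 + 67·7 + 32·2 + 28·4 = £2107.
Optimal plan:
  Joplin->Supermarket3: 14 crates
  Akron->Supermarket1: 39 crates
  Akron->Supermarket2: 75 crates
  Provo->Supermarket1: 81 crates
  Provo->Supermarket3: 18 crates
  Elko->Supermarket3: 28 crates
Optimal cost = £1772.
Saving = 2107 − 1772 = £335.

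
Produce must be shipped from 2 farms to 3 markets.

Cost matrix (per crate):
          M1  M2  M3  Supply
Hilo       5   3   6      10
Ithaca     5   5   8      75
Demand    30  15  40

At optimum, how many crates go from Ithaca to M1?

Optimal shipments:
  Hilo→M2: 10 × 3 = 30
  Ithaca→M1: 30 × 5 = 150
  Ithaca→M2: 5 × 5 = 25
  Ithaca→M3: 40 × 8 = 320
Total cost = 525.
So Ithaca→M1 carries 30 crates.

30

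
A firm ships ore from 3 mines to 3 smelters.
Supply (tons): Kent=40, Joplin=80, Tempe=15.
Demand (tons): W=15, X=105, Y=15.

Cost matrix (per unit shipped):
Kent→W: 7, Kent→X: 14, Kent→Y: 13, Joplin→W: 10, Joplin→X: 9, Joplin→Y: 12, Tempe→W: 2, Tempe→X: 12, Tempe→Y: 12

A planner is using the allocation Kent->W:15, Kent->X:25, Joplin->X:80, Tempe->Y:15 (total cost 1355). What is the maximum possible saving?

60

Current plan cost = 15·7 + 25·14 + 80·9 + 15·12 = 1355.
Optimal plan:
  Kent–X: 25 × 14 = 350
  Kent–Y: 15 × 13 = 195
  Joplin–X: 80 × 9 = 720
  Tempe–W: 15 × 2 = 30
Optimal cost = 1295.
Saving = 1355 − 1295 = 60.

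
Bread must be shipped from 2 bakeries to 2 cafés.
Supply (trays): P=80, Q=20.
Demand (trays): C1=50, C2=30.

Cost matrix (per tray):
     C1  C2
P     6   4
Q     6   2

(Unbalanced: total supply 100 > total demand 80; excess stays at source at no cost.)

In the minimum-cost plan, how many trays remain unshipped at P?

20

An optimal plan:
  P to C1: 50 × 6 = 300
  P to C2: 10 × 4 = 40
  Q to C2: 20 × 2 = 40
Total cost = 380.
P ships 60 of its 80, leaving 20.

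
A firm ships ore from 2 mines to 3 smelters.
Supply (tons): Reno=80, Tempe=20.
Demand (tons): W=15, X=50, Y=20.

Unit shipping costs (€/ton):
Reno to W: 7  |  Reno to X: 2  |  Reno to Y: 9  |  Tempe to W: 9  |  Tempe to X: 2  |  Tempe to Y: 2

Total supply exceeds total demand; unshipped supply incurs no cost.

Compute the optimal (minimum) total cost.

245

Optimal allocation:
  Reno→W: 15 tons
  Reno→X: 50 tons
  Tempe→Y: 20 tons
Total cost = €245.
(Supply check: Reno ships 65; Tempe ships 20.)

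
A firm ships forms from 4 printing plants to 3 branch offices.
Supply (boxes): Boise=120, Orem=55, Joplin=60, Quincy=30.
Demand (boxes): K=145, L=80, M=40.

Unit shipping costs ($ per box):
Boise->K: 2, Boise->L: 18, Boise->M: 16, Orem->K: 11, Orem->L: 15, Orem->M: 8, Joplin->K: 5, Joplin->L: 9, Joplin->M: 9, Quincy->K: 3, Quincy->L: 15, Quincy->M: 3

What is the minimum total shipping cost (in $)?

Optimal allocation:
  Boise->K: 120 × $2 = $240
  Orem->L: 20 × $15 = $300
  Orem->M: 35 × $8 = $280
  Joplin->L: 60 × $9 = $540
  Quincy->K: 25 × $3 = $75
  Quincy->M: 5 × $3 = $15
Total = 240 + 300 + 280 + 540 + 75 + 15 = $1450.

1450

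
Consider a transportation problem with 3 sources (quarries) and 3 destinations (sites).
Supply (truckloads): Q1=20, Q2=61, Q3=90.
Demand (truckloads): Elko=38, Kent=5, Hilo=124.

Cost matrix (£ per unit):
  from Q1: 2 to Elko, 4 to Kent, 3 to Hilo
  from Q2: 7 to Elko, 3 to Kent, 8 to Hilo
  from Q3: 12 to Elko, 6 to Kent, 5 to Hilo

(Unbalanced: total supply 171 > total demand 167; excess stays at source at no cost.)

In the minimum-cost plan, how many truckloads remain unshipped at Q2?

Minimum-cost shipments:
  Q1 to Hilo: 20 × £3 = £60
  Q2 to Elko: 38 × £7 = £266
  Q2 to Kent: 5 × £3 = £15
  Q2 to Hilo: 14 × £8 = £112
  Q3 to Hilo: 90 × £5 = £450
Total cost = £903.
Q2 ships 57 of its 61, leaving 4.

4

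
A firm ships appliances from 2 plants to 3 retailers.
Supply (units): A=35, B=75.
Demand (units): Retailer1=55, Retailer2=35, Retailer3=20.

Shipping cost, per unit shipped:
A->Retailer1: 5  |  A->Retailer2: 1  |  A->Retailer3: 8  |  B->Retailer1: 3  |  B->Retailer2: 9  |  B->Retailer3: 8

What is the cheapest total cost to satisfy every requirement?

One minimum-cost allocation:
  A to Retailer2: 35 × 1 = 35
  B to Retailer1: 55 × 3 = 165
  B to Retailer3: 20 × 8 = 160
Total = 35 + 165 + 160 = 360.
(Supply check: A ships 35; B ships 75.)

360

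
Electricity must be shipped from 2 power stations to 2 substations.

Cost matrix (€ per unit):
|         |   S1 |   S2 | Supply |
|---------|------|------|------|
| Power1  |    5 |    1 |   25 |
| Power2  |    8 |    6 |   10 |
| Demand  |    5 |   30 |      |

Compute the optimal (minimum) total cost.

95

An optimal shipping plan:
  Power1->S2: 25 × €1 = €25
  Power2->S1: 5 × €8 = €40
  Power2->S2: 5 × €6 = €30
Total = 25 + 40 + 30 = €95.
(Supply check: Power1 ships 25; Power2 ships 10.)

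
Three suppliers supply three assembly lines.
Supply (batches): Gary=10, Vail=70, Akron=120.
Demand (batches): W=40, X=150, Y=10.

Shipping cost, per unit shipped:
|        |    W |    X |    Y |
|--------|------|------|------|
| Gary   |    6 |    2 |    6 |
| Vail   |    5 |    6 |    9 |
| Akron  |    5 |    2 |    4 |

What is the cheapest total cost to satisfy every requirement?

660

An optimal shipping plan:
  Gary to X: 10 × 2 = 20
  Vail to W: 40 × 5 = 200
  Vail to X: 30 × 6 = 180
  Akron to X: 110 × 2 = 220
  Akron to Y: 10 × 4 = 40
Total = 20 + 200 + 180 + 220 + 40 = 660.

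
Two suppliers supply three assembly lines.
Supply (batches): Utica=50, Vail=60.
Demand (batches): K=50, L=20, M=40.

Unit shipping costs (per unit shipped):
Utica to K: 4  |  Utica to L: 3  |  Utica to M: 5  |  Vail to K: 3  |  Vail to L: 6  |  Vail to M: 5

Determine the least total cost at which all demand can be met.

410

A cheapest plan:
  Utica to L: 20 × 3 = 60
  Utica to M: 30 × 5 = 150
  Vail to K: 50 × 3 = 150
  Vail to M: 10 × 5 = 50
Total = 60 + 150 + 150 + 50 = 410.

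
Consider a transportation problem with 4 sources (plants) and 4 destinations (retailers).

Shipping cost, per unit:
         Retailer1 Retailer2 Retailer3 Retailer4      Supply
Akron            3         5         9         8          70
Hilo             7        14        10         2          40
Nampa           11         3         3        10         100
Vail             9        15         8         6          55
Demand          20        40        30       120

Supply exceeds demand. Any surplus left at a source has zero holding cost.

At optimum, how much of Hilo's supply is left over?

Minimum-cost shipments:
  Akron–Retailer1: 20 × 3 = 60
  Akron–Retailer4: 25 × 8 = 200
  Hilo–Retailer4: 40 × 2 = 80
  Nampa–Retailer2: 40 × 3 = 120
  Nampa–Retailer3: 30 × 3 = 90
  Vail–Retailer4: 55 × 6 = 330
Total cost = 880.
Hilo ships 40 of its 40, leaving 0.

0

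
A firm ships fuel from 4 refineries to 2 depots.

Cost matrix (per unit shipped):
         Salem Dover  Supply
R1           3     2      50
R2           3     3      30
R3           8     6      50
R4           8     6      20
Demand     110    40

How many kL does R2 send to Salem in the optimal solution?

30

Optimal shipments:
  R1→Salem: 50 kL
  R2→Salem: 30 kL
  R3→Salem: 30 kL
  R3→Dover: 20 kL
  R4→Dover: 20 kL
Total cost = 720.
So R2→Salem carries 30 kL.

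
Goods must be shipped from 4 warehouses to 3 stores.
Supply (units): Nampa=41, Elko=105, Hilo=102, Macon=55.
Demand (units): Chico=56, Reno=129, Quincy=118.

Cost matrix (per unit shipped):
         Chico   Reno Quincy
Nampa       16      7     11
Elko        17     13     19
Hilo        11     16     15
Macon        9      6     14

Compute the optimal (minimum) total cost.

3638

An optimal shipping plan:
  Nampa→Quincy: 41 × 11 = 451
  Elko→Reno: 74 × 13 = 962
  Elko→Quincy: 31 × 19 = 589
  Hilo→Chico: 56 × 11 = 616
  Hilo→Quincy: 46 × 15 = 690
  Macon→Reno: 55 × 6 = 330
Total = 451 + 962 + 589 + 616 + 690 + 330 = 3638.
(Supply check: Nampa ships 41; Elko ships 105; Hilo ships 102; Macon ships 55.)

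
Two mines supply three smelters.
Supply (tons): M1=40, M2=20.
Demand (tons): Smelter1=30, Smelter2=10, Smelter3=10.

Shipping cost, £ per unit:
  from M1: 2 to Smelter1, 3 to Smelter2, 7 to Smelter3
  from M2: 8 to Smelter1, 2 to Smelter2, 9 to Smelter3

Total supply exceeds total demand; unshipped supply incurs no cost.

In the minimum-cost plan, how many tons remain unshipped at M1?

An optimal plan:
  M1->Smelter1: 30 × £2 = £60
  M1->Smelter3: 10 × £7 = £70
  M2->Smelter2: 10 × £2 = £20
Total cost = £150.
M1 ships 40 of its 40, leaving 0.

0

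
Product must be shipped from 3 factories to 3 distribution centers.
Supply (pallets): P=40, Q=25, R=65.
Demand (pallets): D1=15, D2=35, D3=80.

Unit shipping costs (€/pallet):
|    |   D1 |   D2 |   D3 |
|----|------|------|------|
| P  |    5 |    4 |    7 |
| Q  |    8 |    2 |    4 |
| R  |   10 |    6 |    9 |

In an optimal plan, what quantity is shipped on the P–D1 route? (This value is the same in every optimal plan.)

Solving gives:
  P to D1: 15 pallets
  P to D3: 25 pallets
  Q to D3: 25 pallets
  R to D2: 35 pallets
  R to D3: 30 pallets
Total cost = €830.
So P→D1 carries 15 pallets.

15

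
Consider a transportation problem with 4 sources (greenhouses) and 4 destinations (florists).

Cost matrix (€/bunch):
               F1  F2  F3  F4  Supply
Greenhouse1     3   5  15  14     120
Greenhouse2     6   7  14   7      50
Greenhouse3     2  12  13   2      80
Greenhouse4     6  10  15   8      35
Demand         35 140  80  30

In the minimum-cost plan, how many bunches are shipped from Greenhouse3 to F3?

15

Optimal shipments:
  Greenhouse1–F2: 120 × €5 = €600
  Greenhouse2–F2: 20 × €7 = €140
  Greenhouse2–F3: 30 × €14 = €420
  Greenhouse3–F1: 35 × €2 = €70
  Greenhouse3–F3: 15 × €13 = €195
  Greenhouse3–F4: 30 × €2 = €60
  Greenhouse4–F3: 35 × €15 = €525
Total cost = €2010.
So Greenhouse3→F3 carries 15 bunches.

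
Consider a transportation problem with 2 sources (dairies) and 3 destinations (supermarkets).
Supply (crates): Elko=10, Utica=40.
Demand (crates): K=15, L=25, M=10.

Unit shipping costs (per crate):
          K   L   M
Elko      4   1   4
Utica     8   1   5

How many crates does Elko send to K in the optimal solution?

Optimal shipments:
  Elko→K: 10 crates
  Utica→K: 5 crates
  Utica→L: 25 crates
  Utica→M: 10 crates
Total cost = 155.
So Elko→K carries 10 crates.

10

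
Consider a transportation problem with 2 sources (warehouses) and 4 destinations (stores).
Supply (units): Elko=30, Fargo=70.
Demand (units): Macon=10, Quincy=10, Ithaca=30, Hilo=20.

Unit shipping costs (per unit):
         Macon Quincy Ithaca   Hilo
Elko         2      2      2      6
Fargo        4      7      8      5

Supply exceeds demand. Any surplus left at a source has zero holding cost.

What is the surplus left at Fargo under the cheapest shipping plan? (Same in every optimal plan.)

30

Minimum-cost shipments:
  Elko–Ithaca: 30 × 2 = 60
  Fargo–Macon: 10 × 4 = 40
  Fargo–Quincy: 10 × 7 = 70
  Fargo–Hilo: 20 × 5 = 100
Total cost = 270.
Fargo ships 40 of its 70, leaving 30.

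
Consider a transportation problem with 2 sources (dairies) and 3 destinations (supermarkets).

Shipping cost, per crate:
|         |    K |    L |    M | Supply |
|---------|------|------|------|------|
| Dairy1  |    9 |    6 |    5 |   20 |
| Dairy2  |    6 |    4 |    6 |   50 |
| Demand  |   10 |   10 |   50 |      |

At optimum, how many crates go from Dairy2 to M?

30

Solving gives:
  Dairy1–M: 20 × 5 = 100
  Dairy2–K: 10 × 6 = 60
  Dairy2–L: 10 × 4 = 40
  Dairy2–M: 30 × 6 = 180
Total cost = 380.
So Dairy2→M carries 30 crates.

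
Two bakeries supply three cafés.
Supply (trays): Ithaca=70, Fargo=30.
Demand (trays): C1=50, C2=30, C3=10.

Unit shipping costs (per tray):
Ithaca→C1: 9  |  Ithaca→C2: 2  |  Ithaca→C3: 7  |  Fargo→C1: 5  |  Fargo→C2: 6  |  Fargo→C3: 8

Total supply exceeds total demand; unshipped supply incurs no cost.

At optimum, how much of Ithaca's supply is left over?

10

Minimum-cost shipments:
  Ithaca–C1: 20 × 9 = 180
  Ithaca–C2: 30 × 2 = 60
  Ithaca–C3: 10 × 7 = 70
  Fargo–C1: 30 × 5 = 150
Total cost = 460.
Ithaca ships 60 of its 70, leaving 10.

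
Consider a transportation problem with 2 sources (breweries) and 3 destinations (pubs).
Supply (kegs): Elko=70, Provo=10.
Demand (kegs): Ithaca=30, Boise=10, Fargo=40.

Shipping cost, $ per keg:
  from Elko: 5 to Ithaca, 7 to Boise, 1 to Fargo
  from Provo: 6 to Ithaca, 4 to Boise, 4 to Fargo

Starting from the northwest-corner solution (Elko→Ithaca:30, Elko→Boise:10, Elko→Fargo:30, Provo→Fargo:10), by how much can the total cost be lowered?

Current plan cost = 30·5 + 10·7 + 30·1 + 10·4 = $290.
Optimal plan:
  Elko→Ithaca: 30 × $5 = $150
  Elko→Fargo: 40 × $1 = $40
  Provo→Boise: 10 × $4 = $40
Optimal cost = $230.
Saving = 290 − 230 = $60.

60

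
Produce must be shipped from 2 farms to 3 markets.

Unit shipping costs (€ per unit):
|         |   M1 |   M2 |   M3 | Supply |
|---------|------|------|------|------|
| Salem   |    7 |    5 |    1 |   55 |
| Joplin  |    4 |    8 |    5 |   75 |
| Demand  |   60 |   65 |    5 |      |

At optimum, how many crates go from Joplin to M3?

Optimal shipments:
  Salem–M2: 50 × €5 = €250
  Salem–M3: 5 × €1 = €5
  Joplin–M1: 60 × €4 = €240
  Joplin–M2: 15 × €8 = €120
Total cost = €615.
The route Joplin→M3 is not used.

0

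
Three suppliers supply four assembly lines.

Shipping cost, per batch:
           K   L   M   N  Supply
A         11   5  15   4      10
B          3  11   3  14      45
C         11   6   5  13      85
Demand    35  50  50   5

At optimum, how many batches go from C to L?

Optimal shipments:
  A to L: 5 × 5 = 25
  A to N: 5 × 4 = 20
  B to K: 35 × 3 = 105
  B to M: 10 × 3 = 30
  C to L: 45 × 6 = 270
  C to M: 40 × 5 = 200
Total cost = 650.
So C→L carries 45 batches.

45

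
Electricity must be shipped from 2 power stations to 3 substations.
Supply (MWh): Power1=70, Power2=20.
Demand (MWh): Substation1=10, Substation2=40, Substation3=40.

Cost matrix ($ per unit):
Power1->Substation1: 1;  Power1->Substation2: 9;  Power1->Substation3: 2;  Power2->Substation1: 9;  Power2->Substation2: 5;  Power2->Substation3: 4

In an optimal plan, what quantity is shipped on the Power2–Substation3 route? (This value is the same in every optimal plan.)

Solving gives:
  Power1→Substation1: 10 MWh
  Power1→Substation2: 20 MWh
  Power1→Substation3: 40 MWh
  Power2→Substation2: 20 MWh
Total cost = $370.
The route Power2→Substation3 is not used.

0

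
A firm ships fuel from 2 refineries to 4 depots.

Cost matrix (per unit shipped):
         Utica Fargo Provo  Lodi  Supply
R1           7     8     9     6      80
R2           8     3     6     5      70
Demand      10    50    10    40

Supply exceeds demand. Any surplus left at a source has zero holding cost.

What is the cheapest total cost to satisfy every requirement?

510

One minimum-cost allocation:
  R1->Utica: 10 × 7 = 70
  R1->Lodi: 30 × 6 = 180
  R2->Fargo: 50 × 3 = 150
  R2->Provo: 10 × 6 = 60
  R2->Lodi: 10 × 5 = 50
Total = 70 + 180 + 150 + 60 + 50 = 510.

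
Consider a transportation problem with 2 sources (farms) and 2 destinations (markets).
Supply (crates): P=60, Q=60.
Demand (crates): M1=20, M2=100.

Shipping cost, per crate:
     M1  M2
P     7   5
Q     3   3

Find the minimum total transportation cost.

An optimal shipping plan:
  P–M2: 60 crates
  Q–M1: 20 crates
  Q–M2: 40 crates
Total cost = 480.

480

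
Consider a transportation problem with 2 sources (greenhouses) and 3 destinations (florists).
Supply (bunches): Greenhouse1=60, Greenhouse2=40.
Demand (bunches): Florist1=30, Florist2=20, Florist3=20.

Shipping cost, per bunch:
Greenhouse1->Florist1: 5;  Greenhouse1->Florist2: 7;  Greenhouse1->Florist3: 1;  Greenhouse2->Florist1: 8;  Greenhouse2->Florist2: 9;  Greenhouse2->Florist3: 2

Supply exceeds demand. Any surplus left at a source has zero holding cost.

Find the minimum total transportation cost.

Optimal allocation:
  Greenhouse1 to Florist1: 30 × 5 = 150
  Greenhouse1 to Florist2: 20 × 7 = 140
  Greenhouse1 to Florist3: 10 × 1 = 10
  Greenhouse2 to Florist3: 10 × 2 = 20
Total = 150 + 140 + 10 + 20 = 320.

320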